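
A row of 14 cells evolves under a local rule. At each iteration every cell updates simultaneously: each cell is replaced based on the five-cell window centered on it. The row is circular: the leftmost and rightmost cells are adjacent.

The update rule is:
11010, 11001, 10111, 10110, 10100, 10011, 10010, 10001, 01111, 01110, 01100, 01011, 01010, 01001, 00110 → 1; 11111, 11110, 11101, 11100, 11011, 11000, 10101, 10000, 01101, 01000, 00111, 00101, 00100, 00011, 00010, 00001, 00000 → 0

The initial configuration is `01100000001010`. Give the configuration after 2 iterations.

11100000000111
00000000000010

00000000000010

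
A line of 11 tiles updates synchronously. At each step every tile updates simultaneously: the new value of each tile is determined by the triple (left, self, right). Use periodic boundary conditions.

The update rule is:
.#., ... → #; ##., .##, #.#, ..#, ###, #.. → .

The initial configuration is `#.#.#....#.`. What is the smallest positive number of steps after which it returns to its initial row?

#.#.#.##.#.
#.#.#....#.

2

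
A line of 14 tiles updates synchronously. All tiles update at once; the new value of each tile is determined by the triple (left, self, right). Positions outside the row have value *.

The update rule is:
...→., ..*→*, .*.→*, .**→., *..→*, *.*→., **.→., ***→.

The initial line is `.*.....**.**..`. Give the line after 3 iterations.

.**...*.....**
...*.***...*..
*.**....*.****

*.**....*.****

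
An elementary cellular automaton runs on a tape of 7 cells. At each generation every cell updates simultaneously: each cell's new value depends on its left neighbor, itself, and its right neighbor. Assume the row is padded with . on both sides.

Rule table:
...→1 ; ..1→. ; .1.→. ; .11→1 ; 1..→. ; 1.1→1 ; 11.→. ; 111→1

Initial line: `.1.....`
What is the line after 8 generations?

111.1..

generation 1: ...1111
generation 2: 11.111.
generation 3: 1.111..
generation 4: .111..1
generation 5: .11....
generation 6: .1..111
generation 7: ....11.
generation 8: 111.1..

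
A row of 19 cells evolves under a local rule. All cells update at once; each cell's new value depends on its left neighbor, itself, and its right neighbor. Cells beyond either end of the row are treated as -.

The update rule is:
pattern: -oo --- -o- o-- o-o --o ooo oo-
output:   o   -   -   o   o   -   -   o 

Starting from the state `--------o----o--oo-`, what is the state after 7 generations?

---------o----o-ooo
----------o----oo-o
-----------o---ooo-
------------o--o-oo
-------------o--ooo
--------------o-o-o
---------------o-o-

---------------o-o-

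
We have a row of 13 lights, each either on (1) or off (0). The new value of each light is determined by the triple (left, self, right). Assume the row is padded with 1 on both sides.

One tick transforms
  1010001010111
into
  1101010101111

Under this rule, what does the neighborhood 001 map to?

At position 5 the neighborhood is 001; the next row has 1 there.

1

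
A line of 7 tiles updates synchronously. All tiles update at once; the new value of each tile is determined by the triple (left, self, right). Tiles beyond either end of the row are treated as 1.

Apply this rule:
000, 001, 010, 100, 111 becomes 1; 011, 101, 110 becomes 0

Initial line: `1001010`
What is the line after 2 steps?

0010010

step 1: 0111010
step 2: 0010010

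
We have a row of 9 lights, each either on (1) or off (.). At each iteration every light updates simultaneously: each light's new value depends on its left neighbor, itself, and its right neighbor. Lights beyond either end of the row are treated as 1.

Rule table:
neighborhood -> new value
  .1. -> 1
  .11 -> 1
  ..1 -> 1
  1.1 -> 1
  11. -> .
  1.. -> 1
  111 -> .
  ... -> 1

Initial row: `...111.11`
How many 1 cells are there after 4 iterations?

3

iteration 1: 1111..11.
iteration 2: ....111.1
iteration 3: 11111..11
iteration 4: .....111.
count of 1: 3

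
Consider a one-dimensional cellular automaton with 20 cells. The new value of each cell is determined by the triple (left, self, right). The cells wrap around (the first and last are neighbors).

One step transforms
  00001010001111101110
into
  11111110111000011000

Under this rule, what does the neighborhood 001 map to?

At position 3 the neighborhood is 001; the next row has 1 there.

1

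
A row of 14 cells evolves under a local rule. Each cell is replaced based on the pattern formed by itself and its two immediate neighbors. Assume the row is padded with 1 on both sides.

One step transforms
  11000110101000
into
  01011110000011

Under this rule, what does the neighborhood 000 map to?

1

At position 3 the neighborhood is 000; the next row has 1 there.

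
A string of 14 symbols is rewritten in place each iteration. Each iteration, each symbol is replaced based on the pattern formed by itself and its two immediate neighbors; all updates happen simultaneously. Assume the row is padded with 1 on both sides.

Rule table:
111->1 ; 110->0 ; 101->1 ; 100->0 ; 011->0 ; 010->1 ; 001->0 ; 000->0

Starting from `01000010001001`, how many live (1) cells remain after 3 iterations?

11000010001000
10000010001000
00000010001000
count of 1: 2

2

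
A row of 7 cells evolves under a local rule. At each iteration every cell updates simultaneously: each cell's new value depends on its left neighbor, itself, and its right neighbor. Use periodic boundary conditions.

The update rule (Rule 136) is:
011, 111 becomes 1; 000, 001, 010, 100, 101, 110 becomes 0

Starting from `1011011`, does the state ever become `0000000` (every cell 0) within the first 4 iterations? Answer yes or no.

0010011
0000010
0000000
all cells are 0 at iteration 3

yes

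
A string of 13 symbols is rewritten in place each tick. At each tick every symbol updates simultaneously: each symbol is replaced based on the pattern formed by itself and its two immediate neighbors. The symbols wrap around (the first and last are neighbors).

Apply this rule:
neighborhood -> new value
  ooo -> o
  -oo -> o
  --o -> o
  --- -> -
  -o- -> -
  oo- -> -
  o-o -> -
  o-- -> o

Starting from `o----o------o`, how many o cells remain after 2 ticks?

5

-o--o-o----oo
--oo---o--oo-
count of o: 5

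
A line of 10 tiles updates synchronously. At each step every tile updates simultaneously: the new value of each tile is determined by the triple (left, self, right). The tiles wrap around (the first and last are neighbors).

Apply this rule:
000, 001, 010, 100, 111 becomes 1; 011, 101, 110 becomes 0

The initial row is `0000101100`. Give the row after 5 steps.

1111100011
1111011101
1110001000
0101111111
0100111110

0100111110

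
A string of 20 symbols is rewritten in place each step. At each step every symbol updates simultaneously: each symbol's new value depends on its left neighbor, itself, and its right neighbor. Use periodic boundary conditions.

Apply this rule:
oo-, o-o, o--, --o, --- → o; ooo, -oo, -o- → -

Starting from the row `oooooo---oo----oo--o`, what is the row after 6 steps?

-----oooo-ooooo-ooo-
ooooo---oo----oo--oo
----oooo-ooooo-ooo--
oooo---oo----oo--ooo
---oooo-ooooo-ooo---
ooo---oo----oo--oooo

ooo---oo----oo--oooo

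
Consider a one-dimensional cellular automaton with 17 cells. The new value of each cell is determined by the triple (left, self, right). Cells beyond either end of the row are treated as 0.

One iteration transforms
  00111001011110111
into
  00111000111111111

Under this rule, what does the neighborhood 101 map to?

1

At position 8 the neighborhood is 101; the next row has 1 there.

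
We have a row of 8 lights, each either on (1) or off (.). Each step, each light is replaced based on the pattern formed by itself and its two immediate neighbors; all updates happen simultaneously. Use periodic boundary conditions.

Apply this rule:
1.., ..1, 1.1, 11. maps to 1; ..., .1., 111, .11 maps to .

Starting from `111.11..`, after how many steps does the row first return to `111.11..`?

step 1: ..11.111
step 2: 11.11..1
step 3: .11.111.
step 4: 1.11..11
step 5: 11.111..
step 6: .11..111
step 7: 1.111..1
step 8: 11..111.
step 9: .111..11
step 10: 1..111.1
step 11: 111..11.
step 12: ..111.11
step 13: 11..11.1
step 14: .111.11.
step 15: 1..11.11
step 16: 111.11..

16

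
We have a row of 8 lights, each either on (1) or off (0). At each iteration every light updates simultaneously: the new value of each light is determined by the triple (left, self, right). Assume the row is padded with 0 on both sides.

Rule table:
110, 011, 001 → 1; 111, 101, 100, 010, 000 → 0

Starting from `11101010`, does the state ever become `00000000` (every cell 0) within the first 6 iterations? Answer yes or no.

iteration 1: 10100000
iteration 2: 00000000
all cells are 0 at iteration 2

yes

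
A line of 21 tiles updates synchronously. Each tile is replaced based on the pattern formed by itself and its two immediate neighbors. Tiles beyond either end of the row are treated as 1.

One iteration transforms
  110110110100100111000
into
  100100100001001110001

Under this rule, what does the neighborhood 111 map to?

1

At position 0 the neighborhood is 111; the next row has 1 there.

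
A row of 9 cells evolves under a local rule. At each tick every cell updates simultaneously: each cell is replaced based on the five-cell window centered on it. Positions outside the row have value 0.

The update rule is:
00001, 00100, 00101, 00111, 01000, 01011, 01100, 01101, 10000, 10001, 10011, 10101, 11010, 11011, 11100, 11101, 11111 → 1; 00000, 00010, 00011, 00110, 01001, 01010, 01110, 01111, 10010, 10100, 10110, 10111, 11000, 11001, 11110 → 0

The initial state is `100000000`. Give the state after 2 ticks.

101010000

111000000
101010000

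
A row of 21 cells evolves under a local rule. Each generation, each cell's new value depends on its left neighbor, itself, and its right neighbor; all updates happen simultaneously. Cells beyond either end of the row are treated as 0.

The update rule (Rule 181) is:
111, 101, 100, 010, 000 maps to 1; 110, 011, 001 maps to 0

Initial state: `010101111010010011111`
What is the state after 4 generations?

011110110111011001110
001101001010100100101
100011101111110110111
111001010111101001010

111001010111101001010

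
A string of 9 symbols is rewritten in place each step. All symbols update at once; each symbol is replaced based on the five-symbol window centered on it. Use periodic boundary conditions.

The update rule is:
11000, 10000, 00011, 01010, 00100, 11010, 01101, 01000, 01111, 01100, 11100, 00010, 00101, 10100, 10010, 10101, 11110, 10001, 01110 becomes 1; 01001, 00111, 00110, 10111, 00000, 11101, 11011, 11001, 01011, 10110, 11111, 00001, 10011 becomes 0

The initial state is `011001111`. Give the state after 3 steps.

000010001

step 1: 001000110
step 2: 111111011
step 3: 000010001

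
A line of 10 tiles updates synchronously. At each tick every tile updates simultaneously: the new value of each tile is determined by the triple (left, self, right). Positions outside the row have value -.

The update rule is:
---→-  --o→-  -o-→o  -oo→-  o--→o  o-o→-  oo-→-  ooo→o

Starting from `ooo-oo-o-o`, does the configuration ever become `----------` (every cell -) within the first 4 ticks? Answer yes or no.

tick 1: -o-----o-o
tick 2: -oo----o-o
tick 3: ---o---o-o
tick 4: ---oo--o-o
tick 4 is ---oo--o-o, still not uniform -

no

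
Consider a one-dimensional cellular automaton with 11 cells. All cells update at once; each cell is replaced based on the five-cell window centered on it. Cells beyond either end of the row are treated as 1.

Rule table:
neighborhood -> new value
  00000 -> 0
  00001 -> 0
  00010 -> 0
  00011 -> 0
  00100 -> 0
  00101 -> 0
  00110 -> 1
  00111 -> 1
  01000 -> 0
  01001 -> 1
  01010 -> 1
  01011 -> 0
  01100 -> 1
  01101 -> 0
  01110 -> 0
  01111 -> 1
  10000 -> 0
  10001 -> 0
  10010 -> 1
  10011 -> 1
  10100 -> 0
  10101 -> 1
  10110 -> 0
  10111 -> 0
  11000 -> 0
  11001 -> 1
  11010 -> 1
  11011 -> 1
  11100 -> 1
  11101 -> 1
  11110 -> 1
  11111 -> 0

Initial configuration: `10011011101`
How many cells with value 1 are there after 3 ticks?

tick 1: 11110100110
tick 2: 00111011101
tick 3: 11101100110
count of 1: 7

7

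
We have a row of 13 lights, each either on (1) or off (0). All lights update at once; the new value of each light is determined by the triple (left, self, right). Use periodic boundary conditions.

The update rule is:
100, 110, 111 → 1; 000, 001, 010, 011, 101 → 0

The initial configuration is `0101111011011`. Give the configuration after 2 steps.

0000111001001
1000011100100

1000011100100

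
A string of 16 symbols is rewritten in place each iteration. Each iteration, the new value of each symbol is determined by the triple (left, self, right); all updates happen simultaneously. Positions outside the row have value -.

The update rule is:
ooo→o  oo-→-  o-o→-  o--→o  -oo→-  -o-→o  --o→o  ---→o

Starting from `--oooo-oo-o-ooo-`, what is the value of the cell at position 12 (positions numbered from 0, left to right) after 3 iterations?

iteration 1: oo-oo-----o--o-o
iteration 2: -----ooooooooo-o
iteration 3: ooooo-ooooooo--o
position 12 holds o

o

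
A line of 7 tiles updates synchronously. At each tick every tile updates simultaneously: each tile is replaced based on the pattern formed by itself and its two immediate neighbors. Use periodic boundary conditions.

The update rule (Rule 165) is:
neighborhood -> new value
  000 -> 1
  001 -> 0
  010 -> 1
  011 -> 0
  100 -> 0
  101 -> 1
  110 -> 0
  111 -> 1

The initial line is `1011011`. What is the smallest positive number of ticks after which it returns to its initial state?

7

tick 1: 0100101
tick 2: 1100111
tick 3: 1000011
tick 4: 0011001
tick 5: 0000001
tick 6: 0111101
tick 7: 1011011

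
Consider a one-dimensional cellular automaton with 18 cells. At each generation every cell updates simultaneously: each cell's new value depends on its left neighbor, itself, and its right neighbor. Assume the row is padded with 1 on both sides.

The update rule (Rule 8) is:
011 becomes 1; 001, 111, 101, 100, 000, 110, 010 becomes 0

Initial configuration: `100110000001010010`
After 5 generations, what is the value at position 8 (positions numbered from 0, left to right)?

0

000100000000000000
000000000000000000
000000000000000000  (fixed point — unchanged through generation 5)
position 8 holds 0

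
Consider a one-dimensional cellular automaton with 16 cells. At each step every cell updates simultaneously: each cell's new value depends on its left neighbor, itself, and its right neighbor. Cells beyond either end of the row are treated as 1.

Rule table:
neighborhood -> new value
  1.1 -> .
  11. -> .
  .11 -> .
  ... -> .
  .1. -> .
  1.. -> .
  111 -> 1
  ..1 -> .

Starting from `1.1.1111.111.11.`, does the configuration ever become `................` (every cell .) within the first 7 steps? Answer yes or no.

yes

step 1: .....11...1.....
step 2: ................
all cells are . at step 2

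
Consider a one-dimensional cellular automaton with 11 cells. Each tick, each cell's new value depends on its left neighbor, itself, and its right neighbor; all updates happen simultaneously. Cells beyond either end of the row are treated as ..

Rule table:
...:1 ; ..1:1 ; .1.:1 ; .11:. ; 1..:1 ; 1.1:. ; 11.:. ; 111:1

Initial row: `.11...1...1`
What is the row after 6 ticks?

1..11111111
111.111111.
.1...1111.1
11111.11..1
.111....111
1.1.1111.1.

1.1.1111.1.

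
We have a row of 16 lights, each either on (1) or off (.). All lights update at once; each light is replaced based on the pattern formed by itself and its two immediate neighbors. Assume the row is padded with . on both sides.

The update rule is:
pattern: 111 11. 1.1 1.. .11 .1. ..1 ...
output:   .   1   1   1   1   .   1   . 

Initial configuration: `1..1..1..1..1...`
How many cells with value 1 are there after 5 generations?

6

.11.11.11.11.1..
1111111111111.1.
1...........11.1
.1.........1111.
1.1.......11..11
count of 1: 6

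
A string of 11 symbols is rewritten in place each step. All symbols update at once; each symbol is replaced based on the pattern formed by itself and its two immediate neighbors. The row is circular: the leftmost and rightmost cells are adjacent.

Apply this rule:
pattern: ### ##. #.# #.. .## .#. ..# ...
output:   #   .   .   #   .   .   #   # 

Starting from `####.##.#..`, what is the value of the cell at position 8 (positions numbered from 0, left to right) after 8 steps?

#

.##......##
...######..
###.####.##
##...##...#
#.###..###.
...#.##.#..
###......##
##.######.#
position 8 holds #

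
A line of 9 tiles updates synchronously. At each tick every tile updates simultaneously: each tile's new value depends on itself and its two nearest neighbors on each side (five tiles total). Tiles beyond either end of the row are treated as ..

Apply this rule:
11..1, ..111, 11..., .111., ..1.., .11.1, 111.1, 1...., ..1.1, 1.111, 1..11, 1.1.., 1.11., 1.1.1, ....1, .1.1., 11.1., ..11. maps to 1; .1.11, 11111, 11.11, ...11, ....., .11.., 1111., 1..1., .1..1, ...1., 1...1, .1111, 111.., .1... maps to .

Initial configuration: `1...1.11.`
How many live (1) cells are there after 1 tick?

1...1.1.1
count of 1: 4

4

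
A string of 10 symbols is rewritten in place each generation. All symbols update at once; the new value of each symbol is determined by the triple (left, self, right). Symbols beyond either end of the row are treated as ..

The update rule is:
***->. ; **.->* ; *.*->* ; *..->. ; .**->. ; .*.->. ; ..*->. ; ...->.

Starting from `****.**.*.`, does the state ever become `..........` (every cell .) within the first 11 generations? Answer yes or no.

...**.**..
....**.*..
.....**...
......*...
..........
all cells are . at generation 5

yes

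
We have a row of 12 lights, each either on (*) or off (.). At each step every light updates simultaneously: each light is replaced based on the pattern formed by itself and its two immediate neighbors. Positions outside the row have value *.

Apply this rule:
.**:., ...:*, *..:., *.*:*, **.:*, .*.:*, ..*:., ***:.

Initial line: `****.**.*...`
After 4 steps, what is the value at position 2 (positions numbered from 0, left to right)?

.

...**.***.*.
.*..**..****
**...*......
.*.*.*.****.
position 2 holds .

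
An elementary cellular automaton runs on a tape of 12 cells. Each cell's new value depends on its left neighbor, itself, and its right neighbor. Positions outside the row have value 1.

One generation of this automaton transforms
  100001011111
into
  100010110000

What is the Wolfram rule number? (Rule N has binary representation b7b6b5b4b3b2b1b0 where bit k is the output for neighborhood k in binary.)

position 8: 111 → 0  (bit 7 = 0)
position 0: 110 → 1  (bit 6 = 1)
position 6: 101 → 1  (bit 5 = 1)
position 1: 100 → 0  (bit 4 = 0)
position 7: 011 → 1  (bit 3 = 1)
position 5: 010 → 0  (bit 2 = 0)
position 4: 001 → 1  (bit 1 = 1)
position 2: 000 → 0  (bit 0 = 0)
bits b7..b0 = 01101010 = 106

106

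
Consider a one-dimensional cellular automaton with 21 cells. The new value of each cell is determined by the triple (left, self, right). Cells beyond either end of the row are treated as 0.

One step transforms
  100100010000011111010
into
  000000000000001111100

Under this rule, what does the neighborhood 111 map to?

At position 14 the neighborhood is 111; the next row has 1 there.

1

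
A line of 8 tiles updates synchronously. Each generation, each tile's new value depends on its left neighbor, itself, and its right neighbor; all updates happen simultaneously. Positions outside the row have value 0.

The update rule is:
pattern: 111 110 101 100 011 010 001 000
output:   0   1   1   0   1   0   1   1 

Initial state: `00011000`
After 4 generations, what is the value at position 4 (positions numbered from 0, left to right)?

1

11111011
10001111
00111001
11101010
position 4 holds 1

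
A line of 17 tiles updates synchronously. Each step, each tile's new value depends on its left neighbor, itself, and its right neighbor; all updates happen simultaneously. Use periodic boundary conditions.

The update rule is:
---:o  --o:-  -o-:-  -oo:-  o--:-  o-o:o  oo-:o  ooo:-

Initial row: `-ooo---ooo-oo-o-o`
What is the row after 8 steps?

o--o-o---oo-oo-o-
----o--o--oo-oo-o
-oo--------oo-oo-
--o-oooooo--oo-o-
o--o-----o---oo--
-----ooo---o--o--
oooo---o-o------o
---o-o--o--oooo--

---o-o--o--oooo--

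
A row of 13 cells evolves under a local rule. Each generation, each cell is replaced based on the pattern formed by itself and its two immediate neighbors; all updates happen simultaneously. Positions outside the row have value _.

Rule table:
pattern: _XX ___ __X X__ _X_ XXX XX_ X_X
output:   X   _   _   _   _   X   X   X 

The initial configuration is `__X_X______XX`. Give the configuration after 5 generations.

___X_______XX
___________XX
___________XX  (fixed point — unchanged through generation 5)

___________XX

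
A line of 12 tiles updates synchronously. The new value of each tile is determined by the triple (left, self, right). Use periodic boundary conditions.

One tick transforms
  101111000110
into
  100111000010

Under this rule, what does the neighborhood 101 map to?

At position 1 the neighborhood is 101; the next row has 0 there.

0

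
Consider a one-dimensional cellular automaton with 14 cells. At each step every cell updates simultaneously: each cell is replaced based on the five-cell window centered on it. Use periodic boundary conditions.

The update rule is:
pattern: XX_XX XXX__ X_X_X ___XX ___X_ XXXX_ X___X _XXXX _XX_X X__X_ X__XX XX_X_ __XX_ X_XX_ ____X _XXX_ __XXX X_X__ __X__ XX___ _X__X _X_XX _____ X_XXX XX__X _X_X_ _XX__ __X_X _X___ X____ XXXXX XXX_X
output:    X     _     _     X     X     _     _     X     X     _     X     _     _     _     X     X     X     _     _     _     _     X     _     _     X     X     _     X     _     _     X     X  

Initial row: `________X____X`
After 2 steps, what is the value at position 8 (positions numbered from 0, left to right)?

step 1: ______XX___XX_
step 2: ____XX____X___
position 8 holds _

_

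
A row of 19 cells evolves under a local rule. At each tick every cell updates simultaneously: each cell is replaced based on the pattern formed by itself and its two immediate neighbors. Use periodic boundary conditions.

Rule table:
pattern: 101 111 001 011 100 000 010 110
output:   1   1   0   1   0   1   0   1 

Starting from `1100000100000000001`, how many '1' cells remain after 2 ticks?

tick 1: 1101110001111111101
tick 2: 1111110101111111111
count of 1: 17

17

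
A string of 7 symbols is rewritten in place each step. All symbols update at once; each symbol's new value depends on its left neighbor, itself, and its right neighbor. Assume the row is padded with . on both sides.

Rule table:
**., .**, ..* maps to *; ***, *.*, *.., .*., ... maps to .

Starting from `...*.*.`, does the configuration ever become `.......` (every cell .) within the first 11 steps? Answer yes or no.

..*....
.*.....
*......
.......
all cells are . at step 4

yes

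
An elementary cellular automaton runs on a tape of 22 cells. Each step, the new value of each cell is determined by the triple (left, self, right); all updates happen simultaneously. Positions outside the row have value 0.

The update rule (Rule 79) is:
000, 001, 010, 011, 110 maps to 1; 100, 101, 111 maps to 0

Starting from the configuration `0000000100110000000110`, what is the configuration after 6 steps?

1010100101010101010010

1111111101110111111110
1000000101010100000010
1011111101010101111110
1010000101010101000010
1010111101010101011110
1010100101010101010010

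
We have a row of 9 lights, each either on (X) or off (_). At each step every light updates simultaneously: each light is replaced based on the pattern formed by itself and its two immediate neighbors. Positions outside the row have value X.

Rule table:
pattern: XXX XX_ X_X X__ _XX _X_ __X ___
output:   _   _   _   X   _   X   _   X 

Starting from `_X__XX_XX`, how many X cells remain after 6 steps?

7

_XX______
___XXXXX_
XX_______
__XXXXXX_
X________
_XXXXXXX_
count of X: 7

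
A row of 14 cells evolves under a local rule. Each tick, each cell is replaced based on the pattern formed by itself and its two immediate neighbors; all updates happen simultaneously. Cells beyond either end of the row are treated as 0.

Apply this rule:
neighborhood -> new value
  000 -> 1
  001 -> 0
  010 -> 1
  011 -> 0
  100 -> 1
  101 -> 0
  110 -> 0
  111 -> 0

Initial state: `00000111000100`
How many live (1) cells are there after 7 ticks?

11110000110111
00001110000000
11100001111111
00011100000000
11000011111111
00111000000000
10000111111111
count of 1: 10

10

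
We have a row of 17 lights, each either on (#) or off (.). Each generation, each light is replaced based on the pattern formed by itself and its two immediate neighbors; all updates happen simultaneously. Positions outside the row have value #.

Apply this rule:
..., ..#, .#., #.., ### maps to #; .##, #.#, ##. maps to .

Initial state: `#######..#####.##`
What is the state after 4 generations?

generation 1: ######.##.###...#
generation 2: #####......#.###.
generation 3: ####.#######..#..
generation 4: ###...#####.#####

###...#####.#####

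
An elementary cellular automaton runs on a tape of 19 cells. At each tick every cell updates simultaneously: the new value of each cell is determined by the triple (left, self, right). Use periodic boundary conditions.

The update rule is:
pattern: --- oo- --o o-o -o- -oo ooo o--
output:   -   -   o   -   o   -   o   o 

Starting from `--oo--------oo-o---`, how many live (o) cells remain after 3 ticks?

-o--o------o---oo--
oooooo----ooo-o--o-
-oooo-o--o-o--oooo-
count of o: 11

11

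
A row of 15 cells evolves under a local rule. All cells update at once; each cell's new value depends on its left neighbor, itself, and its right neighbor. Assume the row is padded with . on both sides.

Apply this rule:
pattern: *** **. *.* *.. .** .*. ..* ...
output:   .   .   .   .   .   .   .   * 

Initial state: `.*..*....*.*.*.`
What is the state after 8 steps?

......**.......
*****....******
......**.......  (repeats step 1; period 2)
step 8: *****....******

*****....******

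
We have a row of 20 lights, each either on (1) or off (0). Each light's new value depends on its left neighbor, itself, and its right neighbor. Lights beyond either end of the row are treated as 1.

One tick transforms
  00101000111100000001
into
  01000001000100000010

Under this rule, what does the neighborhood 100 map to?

At position 0 the neighborhood is 100; the next row has 0 there.

0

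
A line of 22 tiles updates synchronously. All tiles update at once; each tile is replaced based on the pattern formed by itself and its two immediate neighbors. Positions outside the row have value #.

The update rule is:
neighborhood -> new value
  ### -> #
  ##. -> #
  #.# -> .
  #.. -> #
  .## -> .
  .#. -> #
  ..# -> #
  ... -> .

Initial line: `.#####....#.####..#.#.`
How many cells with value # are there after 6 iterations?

..#####..##..######.#.
##.######.###.#####.#.
##..#####..##..####.#.
####.######.###.###.#.
####..#####..##..##.#.
######.######.###.#.#.
count of #: 17

17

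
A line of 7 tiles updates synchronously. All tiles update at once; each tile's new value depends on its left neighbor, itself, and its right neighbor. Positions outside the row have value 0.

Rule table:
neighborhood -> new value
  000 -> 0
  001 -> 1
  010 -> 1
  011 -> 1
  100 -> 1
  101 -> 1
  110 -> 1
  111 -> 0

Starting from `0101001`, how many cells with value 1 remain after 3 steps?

1111111
1000001
1100011
count of 1: 4

4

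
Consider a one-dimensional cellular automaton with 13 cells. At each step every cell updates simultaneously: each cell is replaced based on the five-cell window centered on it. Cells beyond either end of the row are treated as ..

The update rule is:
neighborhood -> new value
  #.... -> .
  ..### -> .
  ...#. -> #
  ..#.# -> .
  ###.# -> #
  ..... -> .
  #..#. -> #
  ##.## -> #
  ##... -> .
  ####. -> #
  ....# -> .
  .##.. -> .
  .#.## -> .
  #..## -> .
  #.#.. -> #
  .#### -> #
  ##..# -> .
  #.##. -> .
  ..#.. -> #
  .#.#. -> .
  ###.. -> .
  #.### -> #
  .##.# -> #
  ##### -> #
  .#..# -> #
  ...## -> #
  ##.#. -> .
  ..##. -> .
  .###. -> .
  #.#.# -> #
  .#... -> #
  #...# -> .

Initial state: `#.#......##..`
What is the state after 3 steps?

..##....#....
.#.....###...
###...#......

###...#......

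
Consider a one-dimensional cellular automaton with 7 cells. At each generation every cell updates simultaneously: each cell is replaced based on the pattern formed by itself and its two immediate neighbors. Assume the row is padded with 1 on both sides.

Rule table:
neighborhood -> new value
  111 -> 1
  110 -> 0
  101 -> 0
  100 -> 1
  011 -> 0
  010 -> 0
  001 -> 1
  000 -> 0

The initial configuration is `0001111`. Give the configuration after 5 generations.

0000101

generation 1: 1010111
generation 2: 0000011
generation 3: 1000101
generation 4: 0101000
generation 5: 0000101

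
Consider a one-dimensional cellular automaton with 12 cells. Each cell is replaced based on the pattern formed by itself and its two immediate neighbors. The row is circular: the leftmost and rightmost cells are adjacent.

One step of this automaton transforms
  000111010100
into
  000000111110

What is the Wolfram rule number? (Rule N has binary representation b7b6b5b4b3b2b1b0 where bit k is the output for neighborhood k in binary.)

52

position 4: 111 → 0  (bit 7 = 0)
position 5: 110 → 0  (bit 6 = 0)
position 6: 101 → 1  (bit 5 = 1)
position 10: 100 → 1  (bit 4 = 1)
position 3: 011 → 0  (bit 3 = 0)
position 7: 010 → 1  (bit 2 = 1)
position 2: 001 → 0  (bit 1 = 0)
position 0: 000 → 0  (bit 0 = 0)
bits b7..b0 = 00110100 = 52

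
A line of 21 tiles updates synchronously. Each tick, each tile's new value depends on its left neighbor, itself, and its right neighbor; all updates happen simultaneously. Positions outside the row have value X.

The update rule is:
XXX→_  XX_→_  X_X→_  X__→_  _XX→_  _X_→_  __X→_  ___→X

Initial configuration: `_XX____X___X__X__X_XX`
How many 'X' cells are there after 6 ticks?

12

____XX___X___________
_XX____X___XXXXXXXXX_
____XX___X___________  (repeats tick 1; period 2)
tick 6: _XX____X___XXXXXXXXX_
count of X: 12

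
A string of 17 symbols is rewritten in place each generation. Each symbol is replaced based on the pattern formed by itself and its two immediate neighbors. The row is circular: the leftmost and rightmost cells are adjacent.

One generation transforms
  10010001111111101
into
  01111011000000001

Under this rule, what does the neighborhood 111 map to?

0

At position 8 the neighborhood is 111; the next row has 0 there.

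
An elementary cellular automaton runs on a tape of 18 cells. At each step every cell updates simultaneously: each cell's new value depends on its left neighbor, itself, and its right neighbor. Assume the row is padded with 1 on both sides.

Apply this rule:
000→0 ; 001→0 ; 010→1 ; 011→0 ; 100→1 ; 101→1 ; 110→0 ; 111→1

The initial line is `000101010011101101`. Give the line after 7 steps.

100111111001010010
010011110101111011
111001101110110101
110100010101001110
101110011111100101
010101001111010110
111111100110111001

111111100110111001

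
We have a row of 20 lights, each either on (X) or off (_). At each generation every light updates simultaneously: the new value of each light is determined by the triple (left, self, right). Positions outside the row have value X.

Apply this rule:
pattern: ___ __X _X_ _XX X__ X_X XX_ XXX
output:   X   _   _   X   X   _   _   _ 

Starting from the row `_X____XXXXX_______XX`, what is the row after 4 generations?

XX_X____XXX_X_______

__XXX_X____XXXXXX_X_
X_X____XXX_X________
___XXX_X____XXXXXXX_
XX_X____XXX_X_______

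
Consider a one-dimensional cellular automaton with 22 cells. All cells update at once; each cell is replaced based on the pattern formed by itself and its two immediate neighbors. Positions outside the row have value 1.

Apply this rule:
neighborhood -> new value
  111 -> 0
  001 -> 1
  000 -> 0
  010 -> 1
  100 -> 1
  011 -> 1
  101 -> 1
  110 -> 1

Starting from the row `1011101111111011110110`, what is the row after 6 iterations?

0011111111111111000001

1110111000001110011111
0011101100011011110000
1110111110111110011001
0011100011100011111111
1110110110110110000000
0011111111111111000001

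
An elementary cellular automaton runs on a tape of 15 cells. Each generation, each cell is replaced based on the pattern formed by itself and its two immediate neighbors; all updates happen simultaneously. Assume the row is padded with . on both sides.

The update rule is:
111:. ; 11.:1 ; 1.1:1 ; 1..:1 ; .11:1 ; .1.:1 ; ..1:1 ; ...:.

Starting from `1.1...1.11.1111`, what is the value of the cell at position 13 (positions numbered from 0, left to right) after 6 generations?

1111.1111111..1
1..111.....1111
1111.11...11..1
1..11111.111111
1111...111....1
1..11.11.11..11
position 13 holds 1

1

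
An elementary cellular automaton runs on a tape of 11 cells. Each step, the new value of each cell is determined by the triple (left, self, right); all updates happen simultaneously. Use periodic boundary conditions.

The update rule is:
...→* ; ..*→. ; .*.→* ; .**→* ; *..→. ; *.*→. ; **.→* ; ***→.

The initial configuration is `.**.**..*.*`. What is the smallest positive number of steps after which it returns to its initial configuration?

.**.**..*.*

1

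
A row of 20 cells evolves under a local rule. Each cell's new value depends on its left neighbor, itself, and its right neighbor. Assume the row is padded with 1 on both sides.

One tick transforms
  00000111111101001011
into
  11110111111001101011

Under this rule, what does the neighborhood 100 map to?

At position 0 the neighborhood is 100; the next row has 1 there.

1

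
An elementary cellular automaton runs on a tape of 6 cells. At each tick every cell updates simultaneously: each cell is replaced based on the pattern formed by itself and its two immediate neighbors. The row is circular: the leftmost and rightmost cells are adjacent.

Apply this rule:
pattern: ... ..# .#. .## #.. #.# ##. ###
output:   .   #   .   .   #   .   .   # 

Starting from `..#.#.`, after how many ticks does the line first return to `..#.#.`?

2

tick 1: .#...#
tick 2: ..#.#.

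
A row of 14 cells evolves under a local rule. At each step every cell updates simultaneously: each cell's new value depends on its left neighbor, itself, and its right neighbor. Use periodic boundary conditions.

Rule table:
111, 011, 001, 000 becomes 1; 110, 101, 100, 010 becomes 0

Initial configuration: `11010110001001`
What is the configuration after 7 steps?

step 1: 10000100110011
step 2: 00111001100111
step 3: 01110011001110
step 4: 11100110011100
step 5: 11001100111001
step 6: 10011001110011
step 7: 00110011100111

00110011100111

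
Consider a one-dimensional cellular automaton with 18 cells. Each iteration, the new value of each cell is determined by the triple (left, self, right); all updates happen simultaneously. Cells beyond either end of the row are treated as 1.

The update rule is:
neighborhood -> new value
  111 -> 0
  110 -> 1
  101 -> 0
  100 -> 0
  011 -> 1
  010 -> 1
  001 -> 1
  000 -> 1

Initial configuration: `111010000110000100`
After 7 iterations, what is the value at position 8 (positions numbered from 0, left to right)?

1

iteration 1: 001010111110111101
iteration 2: 011010100010100101
iteration 3: 011010101110101101
iteration 4: 011010101010101101
iteration 5: 011010101010101101  (fixed point — unchanged through iteration 7)
position 8 holds 1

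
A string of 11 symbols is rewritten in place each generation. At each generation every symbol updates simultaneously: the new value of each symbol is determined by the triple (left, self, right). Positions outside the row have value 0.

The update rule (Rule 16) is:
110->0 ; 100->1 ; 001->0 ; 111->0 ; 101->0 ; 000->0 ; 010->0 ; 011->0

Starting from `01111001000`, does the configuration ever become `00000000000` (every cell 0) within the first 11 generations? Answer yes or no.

yes

generation 1: 00000100100
generation 2: 00000010010
generation 3: 00000001001
generation 4: 00000000100
generation 5: 00000000010
generation 6: 00000000001
generation 7: 00000000000
all cells are 0 at generation 7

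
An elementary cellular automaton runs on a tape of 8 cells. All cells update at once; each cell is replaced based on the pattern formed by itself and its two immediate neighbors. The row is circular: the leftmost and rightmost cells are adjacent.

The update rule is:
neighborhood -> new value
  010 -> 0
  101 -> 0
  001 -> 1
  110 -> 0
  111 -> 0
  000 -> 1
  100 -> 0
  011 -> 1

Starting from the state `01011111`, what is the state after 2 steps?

step 1: 00010000
step 2: 11100111

11100111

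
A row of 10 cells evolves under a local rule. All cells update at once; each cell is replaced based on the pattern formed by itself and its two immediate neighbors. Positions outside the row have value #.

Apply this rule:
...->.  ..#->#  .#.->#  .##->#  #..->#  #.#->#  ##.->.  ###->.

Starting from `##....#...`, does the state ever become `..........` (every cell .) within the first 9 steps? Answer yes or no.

no

..#..###.#
######..##
......###.
#....##..#
.#..##.###
#####.##..
.....##.##
#...##.##.
.#.##.##.#
step 9 is .#.##.##.#, still not uniform .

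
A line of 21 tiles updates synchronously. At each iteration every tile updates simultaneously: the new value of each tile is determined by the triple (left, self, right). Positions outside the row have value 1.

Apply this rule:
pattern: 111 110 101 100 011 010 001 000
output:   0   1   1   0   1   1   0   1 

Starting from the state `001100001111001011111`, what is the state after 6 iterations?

iteration 1: 001101101001001110000
iteration 2: 001111111001001010110
iteration 3: 001000001001001111111
iteration 4: 001011101001001000000
iteration 5: 001110111001001011110
iteration 6: 001011101001001110011

001011101001001110011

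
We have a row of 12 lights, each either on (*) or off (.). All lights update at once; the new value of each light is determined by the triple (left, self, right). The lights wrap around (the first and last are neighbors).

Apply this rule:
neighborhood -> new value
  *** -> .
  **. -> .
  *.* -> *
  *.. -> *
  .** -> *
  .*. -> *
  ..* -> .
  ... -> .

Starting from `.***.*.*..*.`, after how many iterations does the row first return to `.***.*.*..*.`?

12

.*..*****.**
***.*....**.
*..***...*.*
.*.*..*..***
*****.**.*..
*....**.***.
**...*.**..*
..*..***.*.*
*.**.*..****
.**.***.*...
.*.**..***..
.***.*.*..*.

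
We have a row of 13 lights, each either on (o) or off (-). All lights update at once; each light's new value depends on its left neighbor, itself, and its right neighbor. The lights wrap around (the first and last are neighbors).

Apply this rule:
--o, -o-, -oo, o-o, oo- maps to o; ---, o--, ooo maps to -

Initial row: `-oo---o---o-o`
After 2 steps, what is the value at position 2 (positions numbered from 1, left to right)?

-

ooo--oo--oooo
--o-ooo-oo---
position 2 holds -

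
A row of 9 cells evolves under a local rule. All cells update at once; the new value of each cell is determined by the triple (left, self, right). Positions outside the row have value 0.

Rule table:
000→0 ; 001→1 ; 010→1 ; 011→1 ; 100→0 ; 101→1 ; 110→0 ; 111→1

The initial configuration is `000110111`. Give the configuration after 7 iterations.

110000000

iteration 1: 001101110
iteration 2: 011011100
iteration 3: 110111000
iteration 4: 101110000
iteration 5: 111100000
iteration 6: 111000000
iteration 7: 110000000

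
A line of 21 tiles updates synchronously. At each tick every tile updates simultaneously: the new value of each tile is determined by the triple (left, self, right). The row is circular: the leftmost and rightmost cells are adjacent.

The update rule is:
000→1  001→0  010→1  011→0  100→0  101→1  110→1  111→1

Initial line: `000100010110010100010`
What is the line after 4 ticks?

110111111011100011111

110101011010011101010
011111101110001111111
101111110110100111111
110111111011100011111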